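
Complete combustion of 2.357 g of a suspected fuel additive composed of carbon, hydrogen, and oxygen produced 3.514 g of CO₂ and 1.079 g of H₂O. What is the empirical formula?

C2H3O2

mol C = 3.514 g CO₂ ÷ 44.009 g/mol = 0.079847 mol
mol H = 2 × 1.079 g H₂O ÷ 18.015 g/mol = 0.11979 mol
mass O = 2.357 − (0.95905 + 0.12075) = 1.2772 g → mol O = 1.2772 ÷ 15.999 = 0.079830 mol
Divide by the smallest (0.079830 mol): C 1.000, H 1.501, O 1.000
Multiplying each by 2 gives whole numbers: C 2.00, H 3.00, O 2.00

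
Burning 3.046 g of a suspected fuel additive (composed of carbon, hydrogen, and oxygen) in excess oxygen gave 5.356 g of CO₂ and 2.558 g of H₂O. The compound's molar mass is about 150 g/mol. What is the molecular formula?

mol C = 5.356 g CO₂ ÷ 44.009 g/mol = 0.12170 mol
mol H = 2 × 2.558 g H₂O ÷ 18.015 g/mol = 0.28399 mol
mass O = 3.046 − (1.4618 + 0.28626) = 1.2980 g → mol O = 1.2980 ÷ 15.999 = 0.081129 mol
Divide by the smallest (0.081129 mol): C 1.500, H 3.500, O 1.000
Multiplying each by 2 gives whole numbers: C 3.00, H 7.00, O 2.00
Empirical formula: C3H7O2
Empirical-formula mass = 75.09 g/mol; 150 ÷ 75.09 ≈ 2, so the molecular formula is C6H14O4.

C6H14O4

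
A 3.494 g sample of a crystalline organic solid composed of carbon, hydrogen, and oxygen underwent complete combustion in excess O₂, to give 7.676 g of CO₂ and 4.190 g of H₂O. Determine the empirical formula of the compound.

mol C = 7.676 g CO₂ ÷ 44.009 g/mol = 0.17442 mol
mol H = 2 × 4.190 g H₂O ÷ 18.015 g/mol = 0.46517 mol
mass O = 3.494 − (2.0949 + 0.46889) = 0.93017 g → mol O = 0.93017 ÷ 15.999 = 0.058139 mol
Divide by the smallest (0.058139 mol): C 3.000, H 8.001, O 1.000

C3H8O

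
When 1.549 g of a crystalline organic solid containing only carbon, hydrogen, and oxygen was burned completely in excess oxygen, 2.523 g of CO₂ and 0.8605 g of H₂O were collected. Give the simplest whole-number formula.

C6H10O5

mol C = 2.523 g CO₂ ÷ 44.009 g/mol = 0.057329 mol
mol H = 2 × 0.8605 g H₂O ÷ 18.015 g/mol = 0.095532 mol
mass O = 1.549 − (0.68858 + 0.096296) = 0.76412 g → mol O = 0.76412 ÷ 15.999 = 0.047761 mol
Divide by the smallest (0.047761 mol): C 1.200, H 2.000, O 1.000
Multiplying each by 5 gives whole numbers: C 6.00, H 10.00, O 5.00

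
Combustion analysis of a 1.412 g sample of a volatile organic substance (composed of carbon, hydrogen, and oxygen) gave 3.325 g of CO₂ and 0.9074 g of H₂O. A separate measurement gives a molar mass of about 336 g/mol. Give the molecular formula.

mol C = 3.325 g CO₂ ÷ 44.009 g/mol = 0.075553 mol
mol H = 2 × 0.9074 g H₂O ÷ 18.015 g/mol = 0.10074 mol
mass O = 1.412 − (0.90746 + 0.10154) = 0.40299 g → mol O = 0.40299 ÷ 15.999 = 0.025189 mol
Divide by the smallest (0.025189 mol): C 2.999, H 3.999, O 1.000
Empirical formula: C3H4O
Empirical-formula mass = 56.06 g/mol; 336 ÷ 56.06 ≈ 6, so the molecular formula is C18H24O6.

C18H24O6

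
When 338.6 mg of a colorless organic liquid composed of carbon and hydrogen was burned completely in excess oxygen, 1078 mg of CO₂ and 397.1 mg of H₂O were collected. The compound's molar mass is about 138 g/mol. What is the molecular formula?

C10H18

mol C = 1.078 g CO₂ ÷ 44.009 g/mol = 0.024495 mol
mol H = 2 × 0.3971 g H₂O ÷ 18.015 g/mol = 0.044085 mol
Divide by the smallest (0.024495 mol): C 1.000, H 1.800
Multiplying each by 5 gives whole numbers: C 5.00, H 9.00
Empirical formula: C5H9
Empirical-formula mass = 69.13 g/mol; 138 ÷ 69.13 ≈ 2, so the molecular formula is C10H18.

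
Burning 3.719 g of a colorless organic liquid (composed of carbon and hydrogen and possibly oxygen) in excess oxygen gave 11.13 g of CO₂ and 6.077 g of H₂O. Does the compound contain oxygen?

mol C = 11.13 g CO₂ ÷ 44.009 g/mol = 0.25290 mol
mol H = 2 × 6.077 g H₂O ÷ 18.015 g/mol = 0.67466 mol
C and H together account for 3.7177 g — essentially the entire 3.719 g sample — so the compound contains no oxygen.

no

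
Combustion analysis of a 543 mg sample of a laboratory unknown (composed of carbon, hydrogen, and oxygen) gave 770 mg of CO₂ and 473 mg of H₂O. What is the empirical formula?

CH3O

mol C = 0.770 g CO₂ ÷ 44.009 g/mol = 0.01750 mol
mol H = 2 × 0.473 g H₂O ÷ 18.015 g/mol = 0.05251 mol
mass O = 0.543 − (0.2101 + 0.05293) = 0.2799 g → mol O = 0.2799 ÷ 15.999 = 0.01750 mol
Divide by the smallest (0.01750 mol): C 1.000, H 3.001, O 1.000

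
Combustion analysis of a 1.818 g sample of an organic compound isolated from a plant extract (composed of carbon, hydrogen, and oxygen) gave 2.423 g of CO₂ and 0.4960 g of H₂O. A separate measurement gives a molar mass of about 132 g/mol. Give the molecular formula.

C4H4O5

mol C = 2.423 g CO₂ ÷ 44.009 g/mol = 0.055057 mol
mol H = 2 × 0.4960 g H₂O ÷ 18.015 g/mol = 0.055065 mol
mass O = 1.818 − (0.66129 + 0.055506) = 1.1012 g → mol O = 1.1012 ÷ 15.999 = 0.068830 mol
Divide by the smallest (0.055057 mol): C 1.000, H 1.000, O 1.250
Multiplying each by 4 gives whole numbers: C 4.00, H 4.00, O 5.00
Empirical formula: C4H4O5
Empirical-formula mass = 132.07 g/mol; 132 ÷ 132.07 ≈ 1, so the molecular formula is C4H4O5.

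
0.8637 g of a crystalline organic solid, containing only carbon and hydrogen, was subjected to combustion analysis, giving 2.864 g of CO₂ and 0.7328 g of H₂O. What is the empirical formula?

C4H5

mol C = 2.864 g CO₂ ÷ 44.009 g/mol = 0.065078 mol
mol H = 2 × 0.7328 g H₂O ÷ 18.015 g/mol = 0.081354 mol
Divide by the smallest (0.065078 mol): C 1.000, H 1.250
Multiplying each by 4 gives whole numbers: C 4.00, H 5.00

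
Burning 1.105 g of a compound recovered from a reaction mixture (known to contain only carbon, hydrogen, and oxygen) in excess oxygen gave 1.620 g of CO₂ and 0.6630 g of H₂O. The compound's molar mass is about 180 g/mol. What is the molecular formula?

C6H12O6

mol C = 1.620 g CO₂ ÷ 44.009 g/mol = 0.036811 mol
mol H = 2 × 0.6630 g H₂O ÷ 18.015 g/mol = 0.073605 mol
mass O = 1.105 − (0.44213 + 0.074194) = 0.58867 g → mol O = 0.58867 ÷ 15.999 = 0.036794 mol
Divide by the smallest (0.036794 mol): C 1.000, H 2.000, O 1.000
Empirical formula: CH2O
Empirical-formula mass = 30.03 g/mol; 180 ÷ 30.03 ≈ 6, so the molecular formula is C6H12O6.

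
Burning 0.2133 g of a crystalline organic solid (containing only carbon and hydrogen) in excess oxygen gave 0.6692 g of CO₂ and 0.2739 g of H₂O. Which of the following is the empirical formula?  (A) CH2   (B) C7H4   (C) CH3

(A) CH2

mol C = 0.6692 g CO₂ ÷ 44.009 g/mol = 0.015206 mol
mol H = 2 × 0.2739 g H₂O ÷ 18.015 g/mol = 0.030408 mol
Divide by the smallest (0.015206 mol): C 1.000, H 2.000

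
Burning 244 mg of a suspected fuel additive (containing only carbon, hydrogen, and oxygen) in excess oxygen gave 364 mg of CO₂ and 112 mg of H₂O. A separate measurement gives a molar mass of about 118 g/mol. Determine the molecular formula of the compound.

C4H6O4

mol C = 0.364 g CO₂ ÷ 44.009 g/mol = 0.008271 mol
mol H = 2 × 0.112 g H₂O ÷ 18.015 g/mol = 0.01243 mol
mass O = 0.244 − (0.09934 + 0.01253) = 0.1321 g → mol O = 0.1321 ÷ 15.999 = 0.008258 mol
Divide by the smallest (0.008258 mol): C 1.002, H 1.506, O 1.000
Multiplying each by 2 gives whole numbers: C 2.00, H 3.01, O 2.00
Empirical formula: C2H3O2
Empirical-formula mass = 59.04 g/mol; 118 ÷ 59.04 ≈ 2, so the molecular formula is C4H6O4.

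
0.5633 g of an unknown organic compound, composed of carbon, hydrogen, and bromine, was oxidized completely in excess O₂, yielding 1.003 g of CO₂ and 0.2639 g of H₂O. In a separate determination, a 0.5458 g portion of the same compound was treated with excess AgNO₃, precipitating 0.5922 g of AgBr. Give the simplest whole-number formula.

C7H9Br

mol C = 1.003 g CO₂ ÷ 44.009 g/mol = 0.022791 mol
mol H = 2 × 0.2639 g H₂O ÷ 18.015 g/mol = 0.029298 mol
From the AgBr data: mol Br per gram of compound = (0.5922 ÷ 187.772) ÷ 0.5458 = 0.0057784 mol/g, so in the 0.5633 g combustion sample mol Br = 0.0032549 mol
Divide by the smallest (0.0032549 mol): C 7.002, H 9.001, Br 1.000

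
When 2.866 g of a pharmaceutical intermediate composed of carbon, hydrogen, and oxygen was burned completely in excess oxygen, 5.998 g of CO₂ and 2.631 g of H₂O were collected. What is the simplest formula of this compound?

mol C = 5.998 g CO₂ ÷ 44.009 g/mol = 0.13629 mol
mol H = 2 × 2.631 g H₂O ÷ 18.015 g/mol = 0.29209 mol
mass O = 2.866 − (1.6370 + 0.29443) = 0.93459 g → mol O = 0.93459 ÷ 15.999 = 0.058416 mol
Divide by the smallest (0.058416 mol): C 2.333, H 5.000, O 1.000
Multiplying each by 3 gives whole numbers: C 7.00, H 15.00, O 3.00

C7H15O3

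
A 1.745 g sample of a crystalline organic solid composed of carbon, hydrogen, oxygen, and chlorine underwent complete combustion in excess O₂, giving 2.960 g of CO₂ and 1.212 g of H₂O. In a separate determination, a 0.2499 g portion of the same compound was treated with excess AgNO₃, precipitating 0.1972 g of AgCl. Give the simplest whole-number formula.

C7H14ClO3

mol C = 2.960 g CO₂ ÷ 44.009 g/mol = 0.067259 mol
mol H = 2 × 1.212 g H₂O ÷ 18.015 g/mol = 0.13455 mol
From the AgCl data: mol Cl per gram of compound = (0.1972 ÷ 143.318) ÷ 0.2499 = 0.0055060 mol/g, so in the 1.745 g combustion sample mol Cl = 0.0096081 mol
mass O = 1.745 − (0.80785 + 0.13563 + 0.34061) = 0.46092 g → mol O = 0.46092 ÷ 15.999 = 0.028809 mol
Divide by the smallest (0.0096081 mol): C 7.000, H 14.004, Cl 1.000, O 2.998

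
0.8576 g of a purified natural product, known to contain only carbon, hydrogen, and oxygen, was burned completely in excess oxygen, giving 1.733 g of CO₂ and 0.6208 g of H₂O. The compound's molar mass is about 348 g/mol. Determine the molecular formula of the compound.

mol C = 1.733 g CO₂ ÷ 44.009 g/mol = 0.039378 mol
mol H = 2 × 0.6208 g H₂O ÷ 18.015 g/mol = 0.068920 mol
mass O = 0.8576 − (0.47297 + 0.069472) = 0.31516 g → mol O = 0.31516 ÷ 15.999 = 0.019698 mol
Divide by the smallest (0.019698 mol): C 1.999, H 3.499, O 1.000
Multiplying each by 2 gives whole numbers: C 4.00, H 7.00, O 2.00
Empirical formula: C4H7O2
Empirical-formula mass = 87.10 g/mol; 348 ÷ 87.10 ≈ 4, so the molecular formula is C16H28O8.

C16H28O8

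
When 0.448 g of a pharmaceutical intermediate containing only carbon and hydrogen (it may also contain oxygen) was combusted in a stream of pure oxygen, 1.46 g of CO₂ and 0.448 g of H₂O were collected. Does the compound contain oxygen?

mol C = 1.46 g CO₂ ÷ 44.009 g/mol = 0.03318 mol
mol H = 2 × 0.448 g H₂O ÷ 18.015 g/mol = 0.04974 mol
C and H together account for 0.4486 g — essentially the entire 0.448 g sample — so the compound contains no oxygen.

no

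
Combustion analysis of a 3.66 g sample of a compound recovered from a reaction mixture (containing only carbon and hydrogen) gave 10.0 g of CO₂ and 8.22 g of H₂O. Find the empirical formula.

CH4

mol C = 10.0 g CO₂ ÷ 44.009 g/mol = 0.2272 mol
mol H = 2 × 8.22 g H₂O ÷ 18.015 g/mol = 0.9126 mol
Divide by the smallest (0.2272 mol): C 1.000, H 4.016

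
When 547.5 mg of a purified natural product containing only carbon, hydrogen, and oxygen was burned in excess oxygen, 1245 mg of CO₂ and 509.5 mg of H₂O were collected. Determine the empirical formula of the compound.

mol C = 1.245 g CO₂ ÷ 44.009 g/mol = 0.028290 mol
mol H = 2 × 0.5095 g H₂O ÷ 18.015 g/mol = 0.056564 mol
mass O = 0.5475 − (0.33979 + 0.057016) = 0.15070 g → mol O = 0.15070 ÷ 15.999 = 0.0094191 mol
Divide by the smallest (0.0094191 mol): C 3.003, H 6.005, O 1.000

C3H6O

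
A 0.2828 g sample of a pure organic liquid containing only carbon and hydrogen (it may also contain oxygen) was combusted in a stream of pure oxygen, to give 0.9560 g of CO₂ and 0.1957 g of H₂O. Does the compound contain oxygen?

mol C = 0.9560 g CO₂ ÷ 44.009 g/mol = 0.021723 mol
mol H = 2 × 0.1957 g H₂O ÷ 18.015 g/mol = 0.021726 mol
C and H together account for 0.28281 g — essentially the entire 0.2828 g sample — so the compound contains no oxygen.

no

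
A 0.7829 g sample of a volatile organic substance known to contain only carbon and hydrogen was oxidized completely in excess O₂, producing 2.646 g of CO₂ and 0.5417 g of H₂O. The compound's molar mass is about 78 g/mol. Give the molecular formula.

C6H6

mol C = 2.646 g CO₂ ÷ 44.009 g/mol = 0.060124 mol
mol H = 2 × 0.5417 g H₂O ÷ 18.015 g/mol = 0.060139 mol
Divide by the smallest (0.060124 mol): C 1.000, H 1.000
Empirical formula: CH
Empirical-formula mass = 13.02 g/mol; 78 ÷ 13.02 ≈ 6, so the molecular formula is C6H6.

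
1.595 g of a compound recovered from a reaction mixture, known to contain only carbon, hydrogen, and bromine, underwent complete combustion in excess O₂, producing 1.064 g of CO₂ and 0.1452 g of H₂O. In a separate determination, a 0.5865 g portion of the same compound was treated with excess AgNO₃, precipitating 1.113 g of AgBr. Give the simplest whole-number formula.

C3H2Br2

mol C = 1.064 g CO₂ ÷ 44.009 g/mol = 0.024177 mol
mol H = 2 × 0.1452 g H₂O ÷ 18.015 g/mol = 0.016120 mol
From the AgBr data: mol Br per gram of compound = (1.113 ÷ 187.772) ÷ 0.5865 = 0.010106 mol/g, so in the 1.595 g combustion sample mol Br = 0.016120 mol
Divide by the smallest (0.016120 mol): C 1.500, H 1.000, Br 1.000
Multiplying each by 2 gives whole numbers: C 3.00, H 2.00, Br 2.00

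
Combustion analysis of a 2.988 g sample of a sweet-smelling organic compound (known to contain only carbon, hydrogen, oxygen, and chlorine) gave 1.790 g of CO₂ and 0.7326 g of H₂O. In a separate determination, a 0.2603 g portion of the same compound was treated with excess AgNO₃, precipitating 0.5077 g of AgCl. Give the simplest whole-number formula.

C2H4Cl2O3

mol C = 1.790 g CO₂ ÷ 44.009 g/mol = 0.040673 mol
mol H = 2 × 0.7326 g H₂O ÷ 18.015 g/mol = 0.081332 mol
From the AgCl data: mol Cl per gram of compound = (0.5077 ÷ 143.318) ÷ 0.2603 = 0.013609 mol/g, so in the 2.988 g combustion sample mol Cl = 0.040664 mol
mass O = 2.988 − (0.48853 + 0.081983 + 1.4415) = 0.97594 g → mol O = 0.97594 ÷ 15.999 = 0.061000 mol
Divide by the smallest (0.040664 mol): C 1.000, H 2.000, Cl 1.000, O 1.500
Multiplying each by 2 gives whole numbers: C 2.00, H 4.00, Cl 2.00, O 3.00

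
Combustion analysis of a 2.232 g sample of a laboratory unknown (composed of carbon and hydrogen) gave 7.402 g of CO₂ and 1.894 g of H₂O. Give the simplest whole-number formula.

C4H5

mol C = 7.402 g CO₂ ÷ 44.009 g/mol = 0.16819 mol
mol H = 2 × 1.894 g H₂O ÷ 18.015 g/mol = 0.21027 mol
Divide by the smallest (0.16819 mol): C 1.000, H 1.250
Multiplying each by 4 gives whole numbers: C 4.00, H 5.00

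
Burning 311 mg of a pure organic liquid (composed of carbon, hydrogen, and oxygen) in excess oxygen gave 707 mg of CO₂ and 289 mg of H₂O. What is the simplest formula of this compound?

mol C = 0.707 g CO₂ ÷ 44.009 g/mol = 0.01606 mol
mol H = 2 × 0.289 g H₂O ÷ 18.015 g/mol = 0.03208 mol
mass O = 0.311 − (0.1930 + 0.03234) = 0.08570 g → mol O = 0.08570 ÷ 15.999 = 0.005357 mol
Divide by the smallest (0.005357 mol): C 2.999, H 5.989, O 1.000

C3H6O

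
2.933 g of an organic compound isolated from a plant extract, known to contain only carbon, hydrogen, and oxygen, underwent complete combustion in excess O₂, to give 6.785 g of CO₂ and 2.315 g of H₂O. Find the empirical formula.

C3H5O

mol C = 6.785 g CO₂ ÷ 44.009 g/mol = 0.15417 mol
mol H = 2 × 2.315 g H₂O ÷ 18.015 g/mol = 0.25701 mol
mass O = 2.933 − (1.8518 + 0.25906) = 0.82216 g → mol O = 0.82216 ÷ 15.999 = 0.051388 mol
Divide by the smallest (0.051388 mol): C 3.000, H 5.001, O 1.000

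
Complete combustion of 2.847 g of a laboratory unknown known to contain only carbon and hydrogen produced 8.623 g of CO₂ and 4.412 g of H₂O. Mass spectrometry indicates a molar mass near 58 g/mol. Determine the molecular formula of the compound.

mol C = 8.623 g CO₂ ÷ 44.009 g/mol = 0.19594 mol
mol H = 2 × 4.412 g H₂O ÷ 18.015 g/mol = 0.48981 mol
Divide by the smallest (0.19594 mol): C 1.000, H 2.500
Multiplying each by 2 gives whole numbers: C 2.00, H 5.00
Empirical formula: C2H5
Empirical-formula mass = 29.06 g/mol; 58 ÷ 29.06 ≈ 2, so the molecular formula is C4H10.

C4H10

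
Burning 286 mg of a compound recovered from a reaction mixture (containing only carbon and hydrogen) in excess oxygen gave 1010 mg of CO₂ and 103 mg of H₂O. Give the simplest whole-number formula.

C2H

mol C = 1.01 g CO₂ ÷ 44.009 g/mol = 0.02295 mol
mol H = 2 × 0.103 g H₂O ÷ 18.015 g/mol = 0.01143 mol
Divide by the smallest (0.01143 mol): C 2.007, H 1.000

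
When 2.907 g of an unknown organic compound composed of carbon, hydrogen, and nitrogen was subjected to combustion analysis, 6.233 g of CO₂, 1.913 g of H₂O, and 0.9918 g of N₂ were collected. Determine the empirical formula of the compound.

mol C = 6.233 g CO₂ ÷ 44.009 g/mol = 0.14163 mol
mol H = 2 × 1.913 g H₂O ÷ 18.015 g/mol = 0.21238 mol
mol N = 2 × 0.9918 g N₂ ÷ 28.014 g/mol = 0.070807 mol
Divide by the smallest (0.070807 mol): C 2.000, H 2.999, N 1.000

C2H3N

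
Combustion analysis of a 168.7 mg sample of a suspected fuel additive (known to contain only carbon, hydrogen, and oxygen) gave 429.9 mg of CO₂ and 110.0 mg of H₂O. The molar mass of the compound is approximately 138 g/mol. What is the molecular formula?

C8H10O2

mol C = 0.4299 g CO₂ ÷ 44.009 g/mol = 0.0097685 mol
mol H = 2 × 0.1100 g H₂O ÷ 18.015 g/mol = 0.012212 mol
mass O = 0.1687 − (0.11733 + 0.012310) = 0.039061 g → mol O = 0.039061 ÷ 15.999 = 0.0024415 mol
Divide by the smallest (0.0024415 mol): C 4.001, H 5.002, O 1.000
Empirical formula: C4H5O
Empirical-formula mass = 69.08 g/mol; 138 ÷ 69.08 ≈ 2, so the molecular formula is C8H10O2.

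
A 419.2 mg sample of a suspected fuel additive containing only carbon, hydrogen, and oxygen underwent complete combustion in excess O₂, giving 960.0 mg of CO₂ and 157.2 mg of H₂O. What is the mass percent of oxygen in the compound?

33.30%

mol C = 0.9600 g CO₂ ÷ 44.009 g/mol = 0.021814 mol
mol H = 2 × 0.1572 g H₂O ÷ 18.015 g/mol = 0.017452 mol
mass O = 0.4192 − (0.26200 + 0.017592) = 0.13960 g → mol O = 0.13960 ÷ 15.999 = 0.0087258 mol
mass % O = 0.13960 g ÷ 0.4192 g × 100%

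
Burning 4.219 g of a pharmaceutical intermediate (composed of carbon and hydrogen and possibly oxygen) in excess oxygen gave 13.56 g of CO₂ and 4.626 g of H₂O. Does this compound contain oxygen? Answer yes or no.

mol C = 13.56 g CO₂ ÷ 44.009 g/mol = 0.30812 mol
mol H = 2 × 4.626 g H₂O ÷ 18.015 g/mol = 0.51357 mol
C and H together account for 4.2185 g — essentially the entire 4.219 g sample — so the compound contains no oxygen.

no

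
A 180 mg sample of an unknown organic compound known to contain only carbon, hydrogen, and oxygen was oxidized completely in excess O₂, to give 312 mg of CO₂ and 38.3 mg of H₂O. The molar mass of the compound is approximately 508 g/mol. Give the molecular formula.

C20H12O16

mol C = 0.312 g CO₂ ÷ 44.009 g/mol = 0.007089 mol
mol H = 2 × 0.0383 g H₂O ÷ 18.015 g/mol = 0.004252 mol
mass O = 0.180 − (0.08515 + 0.004286) = 0.09056 g → mol O = 0.09056 ÷ 15.999 = 0.005661 mol
Divide by the smallest (0.004252 mol): C 1.667, H 1.000, O 1.331
Multiplying each by 3 gives whole numbers: C 5.00, H 3.00, O 3.99
Empirical formula: C5H3O4
Empirical-formula mass = 127.07 g/mol; 508 ÷ 127.07 ≈ 4, so the molecular formula is C20H12O16.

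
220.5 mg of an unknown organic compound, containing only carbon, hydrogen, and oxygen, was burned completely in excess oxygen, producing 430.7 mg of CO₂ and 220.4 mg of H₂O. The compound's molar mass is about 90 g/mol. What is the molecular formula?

C4H10O2

mol C = 0.4307 g CO₂ ÷ 44.009 g/mol = 0.0097866 mol
mol H = 2 × 0.2204 g H₂O ÷ 18.015 g/mol = 0.024468 mol
mass O = 0.2205 − (0.11755 + 0.024664) = 0.078288 g → mol O = 0.078288 ÷ 15.999 = 0.0048933 mol
Divide by the smallest (0.0048933 mol): C 2.000, H 5.000, O 1.000
Empirical formula: C2H5O
Empirical-formula mass = 45.06 g/mol; 90 ÷ 45.06 ≈ 2, so the molecular formula is C4H10O2.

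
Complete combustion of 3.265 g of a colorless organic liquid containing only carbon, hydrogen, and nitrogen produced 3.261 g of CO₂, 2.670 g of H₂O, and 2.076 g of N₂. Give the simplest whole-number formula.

mol C = 3.261 g CO₂ ÷ 44.009 g/mol = 0.074098 mol
mol H = 2 × 2.670 g H₂O ÷ 18.015 g/mol = 0.29642 mol
mol N = 2 × 2.076 g N₂ ÷ 28.014 g/mol = 0.14821 mol
Divide by the smallest (0.074098 mol): C 1.000, H 4.000, N 2.000

CH4N2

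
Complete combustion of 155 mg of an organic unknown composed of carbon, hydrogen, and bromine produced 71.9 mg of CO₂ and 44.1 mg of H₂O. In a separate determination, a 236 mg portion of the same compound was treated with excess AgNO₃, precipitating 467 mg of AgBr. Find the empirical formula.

mol C = 0.0719 g CO₂ ÷ 44.009 g/mol = 0.001634 mol
mol H = 2 × 0.0441 g H₂O ÷ 18.015 g/mol = 0.004896 mol
From the AgBr data: mol Br per gram of compound = (0.467 ÷ 187.772) ÷ 0.236 = 0.01054 mol/g, so in the 0.155 g combustion sample mol Br = 0.001633 mol
Divide by the smallest (0.001633 mol): C 1.000, H 2.997, Br 1.000

CH3Br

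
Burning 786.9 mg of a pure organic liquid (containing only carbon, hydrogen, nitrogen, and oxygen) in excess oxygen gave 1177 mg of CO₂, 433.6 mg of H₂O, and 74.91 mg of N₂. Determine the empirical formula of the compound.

C5H9NO4

mol C = 1.177 g CO₂ ÷ 44.009 g/mol = 0.026745 mol
mol H = 2 × 0.4336 g H₂O ÷ 18.015 g/mol = 0.048138 mol
mol N = 2 × 0.07491 g N₂ ÷ 28.014 g/mol = 0.0053480 mol
mass O = 0.7869 − (0.32123 + 0.048523 + 0.074910) = 0.34224 g → mol O = 0.34224 ÷ 15.999 = 0.021391 mol
Divide by the smallest (0.0053480 mol): C 5.001, H 9.001, N 1.000, O 4.000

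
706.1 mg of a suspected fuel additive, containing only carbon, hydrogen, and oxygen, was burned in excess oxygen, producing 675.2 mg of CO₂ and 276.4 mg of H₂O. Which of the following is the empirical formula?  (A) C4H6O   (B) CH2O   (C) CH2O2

mol C = 0.6752 g CO₂ ÷ 44.009 g/mol = 0.015342 mol
mol H = 2 × 0.2764 g H₂O ÷ 18.015 g/mol = 0.030686 mol
mass O = 0.7061 − (0.18428 + 0.030931) = 0.49089 g → mol O = 0.49089 ÷ 15.999 = 0.030683 mol
Divide by the smallest (0.015342 mol): C 1.000, H 2.000, O 2.000

(C) CH2O2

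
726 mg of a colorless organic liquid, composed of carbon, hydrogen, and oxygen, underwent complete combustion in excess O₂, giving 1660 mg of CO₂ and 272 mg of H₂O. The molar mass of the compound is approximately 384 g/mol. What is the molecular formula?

mol C = 1.66 g CO₂ ÷ 44.009 g/mol = 0.03772 mol
mol H = 2 × 0.272 g H₂O ÷ 18.015 g/mol = 0.03020 mol
mass O = 0.726 − (0.4530 + 0.03044) = 0.2425 g → mol O = 0.2425 ÷ 15.999 = 0.01516 mol
Divide by the smallest (0.01516 mol): C 2.488, H 1.992, O 1.000
Multiplying each by 2 gives whole numbers: C 4.98, H 3.98, O 2.00
Empirical formula: C5H4O2
Empirical-formula mass = 96.08 g/mol; 384 ÷ 96.08 ≈ 4, so the molecular formula is C20H16O8.

C20H16O8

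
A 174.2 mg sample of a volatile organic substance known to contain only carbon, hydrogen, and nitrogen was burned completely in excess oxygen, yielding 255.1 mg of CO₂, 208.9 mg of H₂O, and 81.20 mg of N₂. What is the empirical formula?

CH4N

mol C = 0.2551 g CO₂ ÷ 44.009 g/mol = 0.0057965 mol
mol H = 2 × 0.2089 g H₂O ÷ 18.015 g/mol = 0.023192 mol
mol N = 2 × 0.08120 g N₂ ÷ 28.014 g/mol = 0.0057971 mol
Divide by the smallest (0.0057965 mol): C 1.000, H 4.001, N 1.000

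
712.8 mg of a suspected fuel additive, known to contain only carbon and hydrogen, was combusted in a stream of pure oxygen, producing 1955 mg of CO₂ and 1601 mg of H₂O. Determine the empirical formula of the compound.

mol C = 1.955 g CO₂ ÷ 44.009 g/mol = 0.044423 mol
mol H = 2 × 1.601 g H₂O ÷ 18.015 g/mol = 0.17774 mol
Divide by the smallest (0.044423 mol): C 1.000, H 4.001

CH4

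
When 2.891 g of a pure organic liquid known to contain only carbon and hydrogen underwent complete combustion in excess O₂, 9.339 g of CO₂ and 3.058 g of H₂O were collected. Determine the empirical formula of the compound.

C5H8

mol C = 9.339 g CO₂ ÷ 44.009 g/mol = 0.21221 mol
mol H = 2 × 3.058 g H₂O ÷ 18.015 g/mol = 0.33949 mol
Divide by the smallest (0.21221 mol): C 1.000, H 1.600
Multiplying each by 5 gives whole numbers: C 5.00, H 8.00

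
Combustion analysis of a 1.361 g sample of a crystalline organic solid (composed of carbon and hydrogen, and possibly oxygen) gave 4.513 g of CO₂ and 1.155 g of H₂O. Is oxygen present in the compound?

no

mol C = 4.513 g CO₂ ÷ 44.009 g/mol = 0.10255 mol
mol H = 2 × 1.155 g H₂O ÷ 18.015 g/mol = 0.12823 mol
C and H together account for 1.3609 g — essentially the entire 1.361 g sample — so the compound contains no oxygen.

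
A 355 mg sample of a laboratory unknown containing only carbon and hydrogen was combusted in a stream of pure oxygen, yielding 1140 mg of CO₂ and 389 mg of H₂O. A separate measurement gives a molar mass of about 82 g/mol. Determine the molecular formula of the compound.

C6H10

mol C = 1.14 g CO₂ ÷ 44.009 g/mol = 0.02590 mol
mol H = 2 × 0.389 g H₂O ÷ 18.015 g/mol = 0.04319 mol
Divide by the smallest (0.02590 mol): C 1.000, H 1.667
Multiplying each by 3 gives whole numbers: C 3.00, H 5.00
Empirical formula: C3H5
Empirical-formula mass = 41.07 g/mol; 82 ÷ 41.07 ≈ 2, so the molecular formula is C6H10.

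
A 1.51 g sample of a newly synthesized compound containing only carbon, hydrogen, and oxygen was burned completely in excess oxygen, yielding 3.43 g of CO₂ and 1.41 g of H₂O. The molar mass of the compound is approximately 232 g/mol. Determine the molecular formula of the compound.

C12H24O4

mol C = 3.43 g CO₂ ÷ 44.009 g/mol = 0.07794 mol
mol H = 2 × 1.41 g H₂O ÷ 18.015 g/mol = 0.1565 mol
mass O = 1.51 − (0.9361 + 0.1578) = 0.4161 g → mol O = 0.4161 ÷ 15.999 = 0.02601 mol
Divide by the smallest (0.02601 mol): C 2.997, H 6.019, O 1.000
Empirical formula: C3H6O
Empirical-formula mass = 58.08 g/mol; 232 ÷ 58.08 ≈ 4, so the molecular formula is C12H24O4.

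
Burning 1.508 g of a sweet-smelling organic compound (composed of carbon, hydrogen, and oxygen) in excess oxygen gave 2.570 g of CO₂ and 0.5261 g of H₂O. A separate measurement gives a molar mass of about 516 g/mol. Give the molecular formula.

C20H20O16

mol C = 2.570 g CO₂ ÷ 44.009 g/mol = 0.058397 mol
mol H = 2 × 0.5261 g H₂O ÷ 18.015 g/mol = 0.058407 mol
mass O = 1.508 − (0.70141 + 0.058874) = 0.74772 g → mol O = 0.74772 ÷ 15.999 = 0.046735 mol
Divide by the smallest (0.046735 mol): C 1.250, H 1.250, O 1.000
Multiplying each by 4 gives whole numbers: C 5.00, H 5.00, O 4.00
Empirical formula: C5H5O4
Empirical-formula mass = 129.09 g/mol; 516 ÷ 129.09 ≈ 4, so the molecular formula is C20H20O16.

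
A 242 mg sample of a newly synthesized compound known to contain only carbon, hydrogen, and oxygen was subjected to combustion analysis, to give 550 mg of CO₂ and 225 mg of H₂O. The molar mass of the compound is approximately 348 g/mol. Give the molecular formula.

mol C = 0.550 g CO₂ ÷ 44.009 g/mol = 0.01250 mol
mol H = 2 × 0.225 g H₂O ÷ 18.015 g/mol = 0.02498 mol
mass O = 0.242 − (0.1501 + 0.02518) = 0.06671 g → mol O = 0.06671 ÷ 15.999 = 0.004170 mol
Divide by the smallest (0.004170 mol): C 2.997, H 5.990, O 1.000
Empirical formula: C3H6O
Empirical-formula mass = 58.08 g/mol; 348 ÷ 58.08 ≈ 6, so the molecular formula is C18H36O6.

C18H36O6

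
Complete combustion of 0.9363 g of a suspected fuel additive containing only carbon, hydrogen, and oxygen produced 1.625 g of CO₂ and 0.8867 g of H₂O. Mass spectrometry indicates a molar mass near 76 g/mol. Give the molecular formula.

C3H8O2

mol C = 1.625 g CO₂ ÷ 44.009 g/mol = 0.036924 mol
mol H = 2 × 0.8867 g H₂O ÷ 18.015 g/mol = 0.098440 mol
mass O = 0.9363 − (0.44350 + 0.099228) = 0.39357 g → mol O = 0.39357 ÷ 15.999 = 0.024600 mol
Divide by the smallest (0.024600 mol): C 1.501, H 4.002, O 1.000
Multiplying each by 2 gives whole numbers: C 3.00, H 8.00, O 2.00
Empirical formula: C3H8O2
Empirical-formula mass = 76.09 g/mol; 76 ÷ 76.09 ≈ 1, so the molecular formula is C3H8O2.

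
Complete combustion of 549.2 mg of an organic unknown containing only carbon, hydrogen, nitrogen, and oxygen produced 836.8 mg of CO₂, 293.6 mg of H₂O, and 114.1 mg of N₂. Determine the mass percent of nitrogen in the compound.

mol C = 0.8368 g CO₂ ÷ 44.009 g/mol = 0.019014 mol
mol H = 2 × 0.2936 g H₂O ÷ 18.015 g/mol = 0.032595 mol
mol N = 2 × 0.1141 g N₂ ÷ 28.014 g/mol = 0.0081459 mol
mass O = 0.5492 − (0.22838 + 0.032856 + 0.11410) = 0.17386 g → mol O = 0.17386 ÷ 15.999 = 0.010867 mol
mass % N = 0.11410 g ÷ 0.5492 g × 100%

20.78%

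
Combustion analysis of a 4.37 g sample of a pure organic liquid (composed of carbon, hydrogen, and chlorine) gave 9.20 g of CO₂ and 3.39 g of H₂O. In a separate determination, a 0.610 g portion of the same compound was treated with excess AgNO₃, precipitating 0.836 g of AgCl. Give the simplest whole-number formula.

C5H9Cl

mol C = 9.20 g CO₂ ÷ 44.009 g/mol = 0.2090 mol
mol H = 2 × 3.39 g H₂O ÷ 18.015 g/mol = 0.3764 mol
From the AgCl data: mol Cl per gram of compound = (0.836 ÷ 143.318) ÷ 0.610 = 0.009563 mol/g, so in the 4.37 g combustion sample mol Cl = 0.04179 mol
Divide by the smallest (0.04179 mol): C 5.003, H 9.006, Cl 1.000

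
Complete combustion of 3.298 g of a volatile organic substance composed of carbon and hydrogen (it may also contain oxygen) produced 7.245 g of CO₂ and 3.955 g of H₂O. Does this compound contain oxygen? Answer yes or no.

yes

mol C = 7.245 g CO₂ ÷ 44.009 g/mol = 0.16463 mol
mol H = 2 × 3.955 g H₂O ÷ 18.015 g/mol = 0.43908 mol
C and H account for only 2.4199 g of the 3.298 g sample; the remaining 0.87809 g must be oxygen.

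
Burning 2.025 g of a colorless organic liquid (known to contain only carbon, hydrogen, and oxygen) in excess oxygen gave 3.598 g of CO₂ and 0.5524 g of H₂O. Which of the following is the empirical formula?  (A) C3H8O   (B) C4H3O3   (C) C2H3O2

mol C = 3.598 g CO₂ ÷ 44.009 g/mol = 0.081756 mol
mol H = 2 × 0.5524 g H₂O ÷ 18.015 g/mol = 0.061327 mol
mass O = 2.025 − (0.98197 + 0.061817) = 0.98121 g → mol O = 0.98121 ÷ 15.999 = 0.061330 mol
Divide by the smallest (0.061327 mol): C 1.333, H 1.000, O 1.000
Multiplying each by 3 gives whole numbers: C 4.00, H 3.00, O 3.00

(B) C4H3O3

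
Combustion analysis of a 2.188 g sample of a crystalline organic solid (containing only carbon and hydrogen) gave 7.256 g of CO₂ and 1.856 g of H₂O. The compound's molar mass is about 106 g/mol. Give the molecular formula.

C8H10

mol C = 7.256 g CO₂ ÷ 44.009 g/mol = 0.16488 mol
mol H = 2 × 1.856 g H₂O ÷ 18.015 g/mol = 0.20605 mol
Divide by the smallest (0.16488 mol): C 1.000, H 1.250
Multiplying each by 4 gives whole numbers: C 4.00, H 5.00
Empirical formula: C4H5
Empirical-formula mass = 53.08 g/mol; 106 ÷ 53.08 ≈ 2, so the molecular formula is C8H10.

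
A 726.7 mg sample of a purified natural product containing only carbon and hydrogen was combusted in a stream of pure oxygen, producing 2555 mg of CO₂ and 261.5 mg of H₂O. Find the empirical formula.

C2H

mol C = 2.555 g CO₂ ÷ 44.009 g/mol = 0.058056 mol
mol H = 2 × 0.2615 g H₂O ÷ 18.015 g/mol = 0.029031 mol
Divide by the smallest (0.029031 mol): C 2.000, H 1.000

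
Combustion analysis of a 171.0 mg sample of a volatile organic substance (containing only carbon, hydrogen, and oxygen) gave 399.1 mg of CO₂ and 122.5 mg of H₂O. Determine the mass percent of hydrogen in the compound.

mol C = 0.3991 g CO₂ ÷ 44.009 g/mol = 0.0090686 mol
mol H = 2 × 0.1225 g H₂O ÷ 18.015 g/mol = 0.013600 mol
mass O = 0.1710 − (0.10892 + 0.013709) = 0.048368 g → mol O = 0.048368 ÷ 15.999 = 0.0030232 mol
mass % H = 0.013709 g ÷ 0.1710 g × 100%

8.02%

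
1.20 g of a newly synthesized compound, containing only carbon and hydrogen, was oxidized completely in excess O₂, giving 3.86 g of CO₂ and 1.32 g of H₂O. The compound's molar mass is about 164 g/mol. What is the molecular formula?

mol C = 3.86 g CO₂ ÷ 44.009 g/mol = 0.08771 mol
mol H = 2 × 1.32 g H₂O ÷ 18.015 g/mol = 0.1465 mol
Divide by the smallest (0.08771 mol): C 1.000, H 1.671
Multiplying each by 3 gives whole numbers: C 3.00, H 5.01
Empirical formula: C3H5
Empirical-formula mass = 41.07 g/mol; 164 ÷ 41.07 ≈ 4, so the molecular formula is C12H20.

C12H20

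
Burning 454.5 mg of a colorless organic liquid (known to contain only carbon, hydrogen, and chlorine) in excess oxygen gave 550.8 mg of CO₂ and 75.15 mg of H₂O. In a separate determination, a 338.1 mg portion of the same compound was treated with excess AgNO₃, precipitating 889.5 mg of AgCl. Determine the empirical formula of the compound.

mol C = 0.5508 g CO₂ ÷ 44.009 g/mol = 0.012516 mol
mol H = 2 × 0.07515 g H₂O ÷ 18.015 g/mol = 0.0083430 mol
From the AgCl data: mol Cl per gram of compound = (0.8895 ÷ 143.318) ÷ 0.3381 = 0.018357 mol/g, so in the 0.4545 g combustion sample mol Cl = 0.0083432 mol
Divide by the smallest (0.0083430 mol): C 1.500, H 1.000, Cl 1.000
Multiplying each by 2 gives whole numbers: C 3.00, H 2.00, Cl 2.00

C3H2Cl2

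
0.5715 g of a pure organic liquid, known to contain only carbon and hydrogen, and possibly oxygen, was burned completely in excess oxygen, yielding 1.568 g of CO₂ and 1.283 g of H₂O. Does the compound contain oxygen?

no

mol C = 1.568 g CO₂ ÷ 44.009 g/mol = 0.035629 mol
mol H = 2 × 1.283 g H₂O ÷ 18.015 g/mol = 0.14244 mol
C and H together account for 0.57152 g — essentially the entire 0.5715 g sample — so the compound contains no oxygen.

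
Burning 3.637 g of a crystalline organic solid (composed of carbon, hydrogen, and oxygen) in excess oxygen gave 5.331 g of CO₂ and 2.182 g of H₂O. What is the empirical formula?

CH2O

mol C = 5.331 g CO₂ ÷ 44.009 g/mol = 0.12113 mol
mol H = 2 × 2.182 g H₂O ÷ 18.015 g/mol = 0.24224 mol
mass O = 3.637 − (1.4549 + 0.24418) = 1.9379 g → mol O = 1.9379 ÷ 15.999 = 0.12112 mol
Divide by the smallest (0.12112 mol): C 1.000, H 2.000, O 1.000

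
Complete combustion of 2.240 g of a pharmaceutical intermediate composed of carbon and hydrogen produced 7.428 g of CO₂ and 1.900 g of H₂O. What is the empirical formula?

mol C = 7.428 g CO₂ ÷ 44.009 g/mol = 0.16878 mol
mol H = 2 × 1.900 g H₂O ÷ 18.015 g/mol = 0.21094 mol
Divide by the smallest (0.16878 mol): C 1.000, H 1.250
Multiplying each by 4 gives whole numbers: C 4.00, H 5.00

C4H5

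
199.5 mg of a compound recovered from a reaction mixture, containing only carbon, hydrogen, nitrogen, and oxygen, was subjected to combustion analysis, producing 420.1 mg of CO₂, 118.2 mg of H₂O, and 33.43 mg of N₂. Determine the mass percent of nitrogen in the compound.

mol C = 0.4201 g CO₂ ÷ 44.009 g/mol = 0.0095458 mol
mol H = 2 × 0.1182 g H₂O ÷ 18.015 g/mol = 0.013122 mol
mol N = 2 × 0.03343 g N₂ ÷ 28.014 g/mol = 0.0023867 mol
mass O = 0.1995 − (0.11465 + 0.013227 + 0.033430) = 0.038188 g → mol O = 0.038188 ÷ 15.999 = 0.0023869 mol
mass % N = 0.033430 g ÷ 0.1995 g × 100%

16.76%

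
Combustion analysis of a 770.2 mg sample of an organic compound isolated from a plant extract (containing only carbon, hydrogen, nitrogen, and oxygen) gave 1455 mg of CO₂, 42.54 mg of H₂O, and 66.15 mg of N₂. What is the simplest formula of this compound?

mol C = 1.455 g CO₂ ÷ 44.009 g/mol = 0.033061 mol
mol H = 2 × 0.04254 g H₂O ÷ 18.015 g/mol = 0.0047227 mol
mol N = 2 × 0.06615 g N₂ ÷ 28.014 g/mol = 0.0047226 mol
mass O = 0.7702 − (0.39710 + 0.0047605 + 0.066150) = 0.30219 g → mol O = 0.30219 ÷ 15.999 = 0.018888 mol
Divide by the smallest (0.0047226 mol): C 7.001, H 1.000, N 1.000, O 3.999

C7HNO4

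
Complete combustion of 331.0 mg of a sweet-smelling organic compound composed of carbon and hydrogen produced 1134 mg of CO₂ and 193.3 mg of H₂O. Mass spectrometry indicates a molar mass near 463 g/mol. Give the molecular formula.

mol C = 1.134 g CO₂ ÷ 44.009 g/mol = 0.025767 mol
mol H = 2 × 0.1933 g H₂O ÷ 18.015 g/mol = 0.021460 mol
Divide by the smallest (0.021460 mol): C 1.201, H 1.000
Multiplying each by 5 gives whole numbers: C 6.00, H 5.00
Empirical formula: C6H5
Empirical-formula mass = 77.11 g/mol; 463 ÷ 77.11 ≈ 6, so the molecular formula is C36H30.

C36H30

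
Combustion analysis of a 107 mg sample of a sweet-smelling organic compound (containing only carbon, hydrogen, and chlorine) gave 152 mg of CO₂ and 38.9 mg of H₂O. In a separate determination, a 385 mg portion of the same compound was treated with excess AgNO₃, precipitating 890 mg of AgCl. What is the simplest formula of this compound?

mol C = 0.152 g CO₂ ÷ 44.009 g/mol = 0.003454 mol
mol H = 2 × 0.0389 g H₂O ÷ 18.015 g/mol = 0.004319 mol
From the AgCl data: mol Cl per gram of compound = (0.890 ÷ 143.318) ÷ 0.385 = 0.01613 mol/g, so in the 0.107 g combustion sample mol Cl = 0.001726 mol
Divide by the smallest (0.001726 mol): C 2.001, H 2.502, Cl 1.000
Multiplying each by 2 gives whole numbers: C 4.00, H 5.00, Cl 2.00

C4H5Cl2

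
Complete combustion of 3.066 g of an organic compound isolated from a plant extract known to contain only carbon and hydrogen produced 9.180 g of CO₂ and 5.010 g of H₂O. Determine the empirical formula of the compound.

mol C = 9.180 g CO₂ ÷ 44.009 g/mol = 0.20859 mol
mol H = 2 × 5.010 g H₂O ÷ 18.015 g/mol = 0.55620 mol
Divide by the smallest (0.20859 mol): C 1.000, H 2.666
Multiplying each by 3 gives whole numbers: C 3.00, H 8.00

C3H8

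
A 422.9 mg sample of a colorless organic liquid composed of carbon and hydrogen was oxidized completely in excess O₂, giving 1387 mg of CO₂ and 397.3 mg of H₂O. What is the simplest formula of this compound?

C5H7

mol C = 1.387 g CO₂ ÷ 44.009 g/mol = 0.031516 mol
mol H = 2 × 0.3973 g H₂O ÷ 18.015 g/mol = 0.044108 mol
Divide by the smallest (0.031516 mol): C 1.000, H 1.400
Multiplying each by 5 gives whole numbers: C 5.00, H 7.00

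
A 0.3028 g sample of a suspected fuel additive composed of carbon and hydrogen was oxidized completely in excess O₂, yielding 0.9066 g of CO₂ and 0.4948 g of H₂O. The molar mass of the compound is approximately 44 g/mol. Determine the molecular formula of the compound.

C3H8

mol C = 0.9066 g CO₂ ÷ 44.009 g/mol = 0.020600 mol
mol H = 2 × 0.4948 g H₂O ÷ 18.015 g/mol = 0.054932 mol
Divide by the smallest (0.020600 mol): C 1.000, H 2.667
Multiplying each by 3 gives whole numbers: C 3.00, H 8.00
Empirical formula: C3H8
Empirical-formula mass = 44.10 g/mol; 44 ÷ 44.10 ≈ 1, so the molecular formula is C3H8.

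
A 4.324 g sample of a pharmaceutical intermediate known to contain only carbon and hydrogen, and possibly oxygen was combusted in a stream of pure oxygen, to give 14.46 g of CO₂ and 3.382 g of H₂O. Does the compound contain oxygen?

mol C = 14.46 g CO₂ ÷ 44.009 g/mol = 0.32857 mol
mol H = 2 × 3.382 g H₂O ÷ 18.015 g/mol = 0.37546 mol
C and H together account for 4.3249 g — essentially the entire 4.324 g sample — so the compound contains no oxygen.

no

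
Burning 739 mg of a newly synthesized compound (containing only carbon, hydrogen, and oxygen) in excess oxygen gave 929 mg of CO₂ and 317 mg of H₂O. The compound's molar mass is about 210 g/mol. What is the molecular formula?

mol C = 0.929 g CO₂ ÷ 44.009 g/mol = 0.02111 mol
mol H = 2 × 0.317 g H₂O ÷ 18.015 g/mol = 0.03519 mol
mass O = 0.739 − (0.2535 + 0.03547) = 0.4500 g → mol O = 0.4500 ÷ 15.999 = 0.02813 mol
Divide by the smallest (0.02111 mol): C 1.000, H 1.667, O 1.332
Multiplying each by 3 gives whole numbers: C 3.00, H 5.00, O 4.00
Empirical formula: C3H5O4
Empirical-formula mass = 105.07 g/mol; 210 ÷ 105.07 ≈ 2, so the molecular formula is C6H10O8.

C6H10O8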